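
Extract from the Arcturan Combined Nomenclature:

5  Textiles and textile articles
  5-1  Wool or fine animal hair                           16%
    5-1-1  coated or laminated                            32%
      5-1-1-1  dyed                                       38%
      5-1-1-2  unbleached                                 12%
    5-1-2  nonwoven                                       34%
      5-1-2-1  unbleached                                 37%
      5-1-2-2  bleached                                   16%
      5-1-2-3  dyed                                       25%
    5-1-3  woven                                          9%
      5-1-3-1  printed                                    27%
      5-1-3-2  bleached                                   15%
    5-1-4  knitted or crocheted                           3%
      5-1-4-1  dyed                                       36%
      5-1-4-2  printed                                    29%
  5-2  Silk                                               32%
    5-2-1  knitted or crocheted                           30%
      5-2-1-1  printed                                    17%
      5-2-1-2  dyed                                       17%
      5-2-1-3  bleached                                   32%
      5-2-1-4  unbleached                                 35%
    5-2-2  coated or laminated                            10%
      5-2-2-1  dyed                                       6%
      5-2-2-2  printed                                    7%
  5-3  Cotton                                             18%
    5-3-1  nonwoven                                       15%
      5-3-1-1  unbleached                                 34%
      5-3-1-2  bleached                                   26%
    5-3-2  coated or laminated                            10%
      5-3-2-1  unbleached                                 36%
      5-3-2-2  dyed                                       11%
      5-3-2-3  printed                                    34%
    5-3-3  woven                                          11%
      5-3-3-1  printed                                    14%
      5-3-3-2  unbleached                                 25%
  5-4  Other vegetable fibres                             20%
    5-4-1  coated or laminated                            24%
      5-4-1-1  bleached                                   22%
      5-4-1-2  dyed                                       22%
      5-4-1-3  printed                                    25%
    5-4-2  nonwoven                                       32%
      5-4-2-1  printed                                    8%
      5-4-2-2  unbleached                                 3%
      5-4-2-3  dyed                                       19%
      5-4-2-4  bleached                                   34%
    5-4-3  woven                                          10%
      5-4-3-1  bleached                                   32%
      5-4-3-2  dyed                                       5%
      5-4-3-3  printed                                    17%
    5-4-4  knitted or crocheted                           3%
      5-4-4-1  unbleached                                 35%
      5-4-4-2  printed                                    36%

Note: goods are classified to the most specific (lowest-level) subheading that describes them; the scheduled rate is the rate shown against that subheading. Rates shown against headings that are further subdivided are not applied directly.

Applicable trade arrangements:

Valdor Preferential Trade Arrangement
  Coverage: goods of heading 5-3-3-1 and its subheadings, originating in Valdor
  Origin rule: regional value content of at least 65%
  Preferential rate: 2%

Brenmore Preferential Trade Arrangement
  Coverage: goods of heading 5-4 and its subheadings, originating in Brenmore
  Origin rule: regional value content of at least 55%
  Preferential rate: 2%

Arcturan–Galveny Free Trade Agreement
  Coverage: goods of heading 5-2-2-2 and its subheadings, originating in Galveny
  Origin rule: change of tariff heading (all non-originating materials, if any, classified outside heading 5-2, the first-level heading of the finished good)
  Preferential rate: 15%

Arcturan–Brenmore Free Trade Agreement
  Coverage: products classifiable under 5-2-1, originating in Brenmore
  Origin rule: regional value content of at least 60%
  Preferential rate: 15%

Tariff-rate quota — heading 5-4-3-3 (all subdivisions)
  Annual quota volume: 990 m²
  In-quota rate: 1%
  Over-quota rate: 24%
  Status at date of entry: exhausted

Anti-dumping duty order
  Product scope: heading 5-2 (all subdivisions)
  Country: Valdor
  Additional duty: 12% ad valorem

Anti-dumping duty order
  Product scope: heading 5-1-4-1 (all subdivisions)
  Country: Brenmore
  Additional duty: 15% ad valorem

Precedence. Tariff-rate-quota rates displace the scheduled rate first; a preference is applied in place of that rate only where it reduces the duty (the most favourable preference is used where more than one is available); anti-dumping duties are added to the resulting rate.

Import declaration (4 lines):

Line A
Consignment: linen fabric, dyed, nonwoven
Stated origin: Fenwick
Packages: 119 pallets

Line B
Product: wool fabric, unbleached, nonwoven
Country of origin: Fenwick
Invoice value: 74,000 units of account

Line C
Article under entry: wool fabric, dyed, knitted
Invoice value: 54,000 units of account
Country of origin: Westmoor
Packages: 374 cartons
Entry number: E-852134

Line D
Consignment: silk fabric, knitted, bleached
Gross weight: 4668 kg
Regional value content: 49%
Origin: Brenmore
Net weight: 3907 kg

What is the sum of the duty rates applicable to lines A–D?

124%

Line A: linen → 5-4; nonwoven → 5-4-2; dyed → 5-4-2-3. Scheduled 19%. No special measure applies. → 19%.
Line B: wool → 5-1; nonwoven → 5-1-2; unbleached → 5-1-2-1. Scheduled 37%. No special measure applies. → 37%.
Line C: wool → 5-1; knitted → 5-1-4; dyed → 5-1-4-1. Scheduled 36%. No special measure applies. → 36%.
Line D: silk → 5-2; knitted → 5-2-1; bleached → 5-2-1-3. Scheduled 32%. Brenmore agreement on 5-4: 5-2-1-3 not covered; Brenmore agreement on 5-2-1: RVC < 60%. → 32%.
Sum: 19% + 37% + 36% + 32% = 124%.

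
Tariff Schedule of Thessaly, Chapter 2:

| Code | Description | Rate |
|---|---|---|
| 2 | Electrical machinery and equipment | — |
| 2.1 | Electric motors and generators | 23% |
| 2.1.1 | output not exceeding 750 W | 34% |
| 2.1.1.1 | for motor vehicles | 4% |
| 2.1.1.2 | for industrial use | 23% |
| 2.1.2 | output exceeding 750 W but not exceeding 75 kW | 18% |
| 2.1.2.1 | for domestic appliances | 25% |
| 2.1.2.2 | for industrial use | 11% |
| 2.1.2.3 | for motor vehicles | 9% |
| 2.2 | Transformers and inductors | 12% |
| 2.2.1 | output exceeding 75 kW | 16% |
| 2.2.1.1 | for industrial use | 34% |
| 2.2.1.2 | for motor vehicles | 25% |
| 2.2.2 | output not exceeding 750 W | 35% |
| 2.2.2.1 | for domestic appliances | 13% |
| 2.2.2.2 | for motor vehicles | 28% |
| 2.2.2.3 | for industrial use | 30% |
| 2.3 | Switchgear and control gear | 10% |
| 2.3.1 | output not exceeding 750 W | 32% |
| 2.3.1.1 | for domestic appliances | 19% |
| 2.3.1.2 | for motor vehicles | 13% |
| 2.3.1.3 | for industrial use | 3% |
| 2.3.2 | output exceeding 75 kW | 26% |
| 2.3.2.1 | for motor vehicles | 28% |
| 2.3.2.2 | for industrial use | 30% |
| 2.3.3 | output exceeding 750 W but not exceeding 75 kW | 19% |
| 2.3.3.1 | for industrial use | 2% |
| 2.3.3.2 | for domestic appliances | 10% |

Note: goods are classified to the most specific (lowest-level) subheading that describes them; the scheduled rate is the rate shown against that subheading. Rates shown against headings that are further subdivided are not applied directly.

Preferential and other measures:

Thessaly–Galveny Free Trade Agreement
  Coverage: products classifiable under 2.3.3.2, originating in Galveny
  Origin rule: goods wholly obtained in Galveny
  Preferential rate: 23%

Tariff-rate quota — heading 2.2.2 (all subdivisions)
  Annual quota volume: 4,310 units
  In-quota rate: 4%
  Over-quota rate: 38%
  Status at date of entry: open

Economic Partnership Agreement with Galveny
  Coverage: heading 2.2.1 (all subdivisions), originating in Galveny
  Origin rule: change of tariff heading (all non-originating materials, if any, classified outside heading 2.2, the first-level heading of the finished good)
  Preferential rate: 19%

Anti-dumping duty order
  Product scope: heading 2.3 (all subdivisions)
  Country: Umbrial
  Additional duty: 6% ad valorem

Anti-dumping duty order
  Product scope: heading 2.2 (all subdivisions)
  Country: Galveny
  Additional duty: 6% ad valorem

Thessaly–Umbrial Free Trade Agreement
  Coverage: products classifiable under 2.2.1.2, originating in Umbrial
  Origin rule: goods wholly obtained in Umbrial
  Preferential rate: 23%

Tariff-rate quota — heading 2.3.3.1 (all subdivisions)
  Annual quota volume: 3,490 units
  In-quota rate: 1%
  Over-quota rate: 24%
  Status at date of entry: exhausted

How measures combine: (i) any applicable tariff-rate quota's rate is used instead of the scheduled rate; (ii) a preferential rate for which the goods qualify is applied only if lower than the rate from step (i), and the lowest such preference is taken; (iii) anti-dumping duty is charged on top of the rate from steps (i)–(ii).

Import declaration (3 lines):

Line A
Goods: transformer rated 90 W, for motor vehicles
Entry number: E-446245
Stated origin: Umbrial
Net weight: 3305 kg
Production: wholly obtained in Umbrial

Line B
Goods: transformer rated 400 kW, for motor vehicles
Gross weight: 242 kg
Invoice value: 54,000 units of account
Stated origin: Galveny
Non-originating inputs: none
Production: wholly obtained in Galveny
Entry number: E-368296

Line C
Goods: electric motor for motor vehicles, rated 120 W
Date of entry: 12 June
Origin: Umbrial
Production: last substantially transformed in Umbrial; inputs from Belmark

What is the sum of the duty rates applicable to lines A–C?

33%

Line A: transformer → 2.2; rated 90 W → 2.2.2; for motor vehicles → 2.2.2.2. Scheduled 28%. quota on 2.2.2 open → in-quota 4%; Umbrial agreement on 2.2.1.2: 2.2.2.2 not covered. → 4%.
Line B: transformer → 2.2; rated 400 kW → 2.2.1; for motor vehicles → 2.2.1.2. Scheduled 25%. Galveny agreement on 2.3.3.2: 2.2.1.2 not covered; Galveny agreement on 2.2.1: CTH met → 19% available; preferential 19%; anti-dumping (Galveny, 2.2): +6%; total 19% + 6% = 25%. → 25%.
Line C: electric motor → 2.1; rated 120 W → 2.1.1; for motor vehicles → 2.1.1.1. Scheduled 4%. Umbrial agreement on 2.2.1.2: 2.1.1.1 not covered. → 4%.
Sum: 4% + 25% + 4% = 33%.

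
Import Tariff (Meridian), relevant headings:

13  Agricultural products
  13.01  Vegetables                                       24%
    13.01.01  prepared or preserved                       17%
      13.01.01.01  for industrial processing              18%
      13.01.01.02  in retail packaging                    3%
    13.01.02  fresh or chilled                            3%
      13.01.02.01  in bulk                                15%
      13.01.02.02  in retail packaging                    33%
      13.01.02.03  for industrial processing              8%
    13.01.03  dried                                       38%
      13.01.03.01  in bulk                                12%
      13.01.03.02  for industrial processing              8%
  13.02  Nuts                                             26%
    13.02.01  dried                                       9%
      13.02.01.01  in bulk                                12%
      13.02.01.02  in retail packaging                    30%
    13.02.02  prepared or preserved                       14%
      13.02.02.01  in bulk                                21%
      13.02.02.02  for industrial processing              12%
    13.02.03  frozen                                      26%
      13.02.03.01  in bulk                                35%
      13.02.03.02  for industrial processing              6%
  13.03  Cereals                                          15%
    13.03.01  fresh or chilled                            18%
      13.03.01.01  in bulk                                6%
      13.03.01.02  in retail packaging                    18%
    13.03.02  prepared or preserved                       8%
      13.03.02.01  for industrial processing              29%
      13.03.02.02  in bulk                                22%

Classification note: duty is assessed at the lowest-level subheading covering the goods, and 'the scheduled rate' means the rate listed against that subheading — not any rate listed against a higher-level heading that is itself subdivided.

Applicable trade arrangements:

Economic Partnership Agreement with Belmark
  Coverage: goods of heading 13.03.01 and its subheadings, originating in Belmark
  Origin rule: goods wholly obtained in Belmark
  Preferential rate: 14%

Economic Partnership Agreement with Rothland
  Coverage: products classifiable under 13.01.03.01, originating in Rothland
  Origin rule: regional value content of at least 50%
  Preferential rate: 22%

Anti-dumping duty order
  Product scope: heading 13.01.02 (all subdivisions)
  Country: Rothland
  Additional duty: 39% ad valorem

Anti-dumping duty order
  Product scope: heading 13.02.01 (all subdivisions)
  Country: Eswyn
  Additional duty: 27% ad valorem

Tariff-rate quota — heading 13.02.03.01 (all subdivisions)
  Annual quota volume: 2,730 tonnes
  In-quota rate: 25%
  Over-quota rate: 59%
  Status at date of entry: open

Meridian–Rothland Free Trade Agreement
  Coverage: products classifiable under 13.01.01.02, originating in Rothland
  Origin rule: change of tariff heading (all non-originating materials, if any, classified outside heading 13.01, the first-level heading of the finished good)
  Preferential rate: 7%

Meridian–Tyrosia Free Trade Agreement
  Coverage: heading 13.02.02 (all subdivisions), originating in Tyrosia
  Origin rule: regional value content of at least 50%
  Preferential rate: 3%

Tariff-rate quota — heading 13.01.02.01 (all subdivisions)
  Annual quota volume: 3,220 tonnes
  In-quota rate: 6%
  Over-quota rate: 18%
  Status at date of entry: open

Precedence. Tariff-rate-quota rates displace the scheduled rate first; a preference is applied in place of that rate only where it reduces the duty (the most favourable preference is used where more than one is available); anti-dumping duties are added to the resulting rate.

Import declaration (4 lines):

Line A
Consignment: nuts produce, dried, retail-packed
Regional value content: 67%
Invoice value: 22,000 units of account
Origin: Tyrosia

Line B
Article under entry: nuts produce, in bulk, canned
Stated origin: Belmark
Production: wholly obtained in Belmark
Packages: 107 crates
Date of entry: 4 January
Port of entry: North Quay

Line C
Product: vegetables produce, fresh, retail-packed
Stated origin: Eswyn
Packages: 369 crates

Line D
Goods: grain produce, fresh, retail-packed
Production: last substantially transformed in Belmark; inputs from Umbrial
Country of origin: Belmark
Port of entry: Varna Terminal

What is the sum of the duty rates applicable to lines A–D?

102%

Line A: nuts → 13.02; dried → 13.02.01; retail-packed → 13.02.01.02. Scheduled 30%. Tyrosia agreement on 13.02.02: 13.02.01.02 not covered. → 30%.
Line B: nuts → 13.02; canned → 13.02.02; in bulk → 13.02.02.01. Scheduled 21%. Belmark agreement on 13.03.01: 13.02.02.01 not covered. → 21%.
Line C: vegetables → 13.01; fresh → 13.01.02; retail-packed → 13.01.02.02. Scheduled 33%. No special measure applies. → 33%.
Line D: grain → 13.03; fresh → 13.03.01; retail-packed → 13.03.01.02. Scheduled 18%. Belmark agreement on 13.03.01: not wholly obtained. → 18%.
Sum: 30% + 21% + 33% + 18% = 102%.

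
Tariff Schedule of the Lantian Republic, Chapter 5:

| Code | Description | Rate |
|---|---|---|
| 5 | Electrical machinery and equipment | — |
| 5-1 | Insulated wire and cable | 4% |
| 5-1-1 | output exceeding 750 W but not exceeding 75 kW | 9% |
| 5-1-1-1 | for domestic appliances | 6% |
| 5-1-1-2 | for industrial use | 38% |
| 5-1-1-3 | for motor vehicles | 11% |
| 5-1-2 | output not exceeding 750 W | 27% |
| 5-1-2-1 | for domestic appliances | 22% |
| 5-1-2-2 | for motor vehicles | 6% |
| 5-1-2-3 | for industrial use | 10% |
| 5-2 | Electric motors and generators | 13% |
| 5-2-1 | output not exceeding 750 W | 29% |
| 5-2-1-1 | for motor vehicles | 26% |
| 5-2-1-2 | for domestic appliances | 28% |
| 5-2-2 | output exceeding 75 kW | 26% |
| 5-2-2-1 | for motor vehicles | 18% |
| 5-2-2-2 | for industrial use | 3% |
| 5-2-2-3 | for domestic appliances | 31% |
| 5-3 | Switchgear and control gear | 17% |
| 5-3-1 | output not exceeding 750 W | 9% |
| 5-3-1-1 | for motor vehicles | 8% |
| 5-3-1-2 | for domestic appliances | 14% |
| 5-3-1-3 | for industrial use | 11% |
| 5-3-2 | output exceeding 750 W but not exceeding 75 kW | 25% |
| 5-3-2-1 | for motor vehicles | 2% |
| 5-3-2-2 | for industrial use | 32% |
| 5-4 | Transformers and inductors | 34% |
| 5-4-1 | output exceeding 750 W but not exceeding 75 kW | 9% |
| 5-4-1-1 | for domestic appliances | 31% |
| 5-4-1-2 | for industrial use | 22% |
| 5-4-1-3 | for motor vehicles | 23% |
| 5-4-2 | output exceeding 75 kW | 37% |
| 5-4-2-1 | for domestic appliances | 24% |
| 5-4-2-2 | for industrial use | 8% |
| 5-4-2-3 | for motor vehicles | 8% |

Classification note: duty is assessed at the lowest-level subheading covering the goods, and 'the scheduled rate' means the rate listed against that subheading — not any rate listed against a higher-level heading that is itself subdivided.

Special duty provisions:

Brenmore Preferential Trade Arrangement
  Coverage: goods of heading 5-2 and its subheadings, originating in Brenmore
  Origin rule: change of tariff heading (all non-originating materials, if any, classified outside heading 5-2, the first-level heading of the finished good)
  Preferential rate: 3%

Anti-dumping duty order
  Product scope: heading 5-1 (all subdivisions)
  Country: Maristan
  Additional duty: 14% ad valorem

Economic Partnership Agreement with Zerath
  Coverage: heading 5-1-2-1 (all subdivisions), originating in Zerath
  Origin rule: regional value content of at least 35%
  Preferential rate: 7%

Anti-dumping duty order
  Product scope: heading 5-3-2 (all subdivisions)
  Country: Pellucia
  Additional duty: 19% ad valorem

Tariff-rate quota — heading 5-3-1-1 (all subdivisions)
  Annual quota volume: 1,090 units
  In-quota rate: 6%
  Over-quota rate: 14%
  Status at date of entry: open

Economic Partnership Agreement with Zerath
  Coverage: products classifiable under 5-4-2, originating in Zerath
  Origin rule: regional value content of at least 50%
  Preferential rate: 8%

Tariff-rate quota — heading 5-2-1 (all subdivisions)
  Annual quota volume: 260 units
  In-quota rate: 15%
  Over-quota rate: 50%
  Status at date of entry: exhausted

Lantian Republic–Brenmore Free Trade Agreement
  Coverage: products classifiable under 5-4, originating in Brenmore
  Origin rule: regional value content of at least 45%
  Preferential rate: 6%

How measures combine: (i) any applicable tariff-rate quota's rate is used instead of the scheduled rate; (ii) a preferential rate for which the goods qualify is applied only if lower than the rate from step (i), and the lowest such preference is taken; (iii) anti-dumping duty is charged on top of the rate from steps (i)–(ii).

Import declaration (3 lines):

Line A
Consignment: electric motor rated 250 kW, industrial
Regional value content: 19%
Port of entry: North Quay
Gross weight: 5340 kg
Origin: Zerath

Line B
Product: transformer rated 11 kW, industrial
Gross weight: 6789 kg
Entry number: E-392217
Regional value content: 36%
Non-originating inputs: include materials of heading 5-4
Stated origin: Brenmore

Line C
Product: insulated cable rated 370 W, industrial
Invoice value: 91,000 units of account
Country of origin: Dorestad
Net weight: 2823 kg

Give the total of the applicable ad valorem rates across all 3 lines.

Line A: electric motor → 5-2; rated 250 kW → 5-2-2; industrial → 5-2-2-2. Scheduled 3%. Zerath agreement on 5-1-2-1: 5-2-2-2 not covered; Zerath agreement on 5-4-2: 5-2-2-2 not covered. → 3%.
Line B: transformer → 5-4; rated 11 kW → 5-4-1; industrial → 5-4-1-2. Scheduled 22%. Brenmore agreement on 5-2: 5-4-1-2 not covered; Brenmore agreement on 5-4: RVC < 45%. → 22%.
Line C: insulated cable → 5-1; rated 370 W → 5-1-2; industrial → 5-1-2-3. Scheduled 10%. No special measure applies. → 10%.
Sum: 3% + 22% + 10% = 35%.

35%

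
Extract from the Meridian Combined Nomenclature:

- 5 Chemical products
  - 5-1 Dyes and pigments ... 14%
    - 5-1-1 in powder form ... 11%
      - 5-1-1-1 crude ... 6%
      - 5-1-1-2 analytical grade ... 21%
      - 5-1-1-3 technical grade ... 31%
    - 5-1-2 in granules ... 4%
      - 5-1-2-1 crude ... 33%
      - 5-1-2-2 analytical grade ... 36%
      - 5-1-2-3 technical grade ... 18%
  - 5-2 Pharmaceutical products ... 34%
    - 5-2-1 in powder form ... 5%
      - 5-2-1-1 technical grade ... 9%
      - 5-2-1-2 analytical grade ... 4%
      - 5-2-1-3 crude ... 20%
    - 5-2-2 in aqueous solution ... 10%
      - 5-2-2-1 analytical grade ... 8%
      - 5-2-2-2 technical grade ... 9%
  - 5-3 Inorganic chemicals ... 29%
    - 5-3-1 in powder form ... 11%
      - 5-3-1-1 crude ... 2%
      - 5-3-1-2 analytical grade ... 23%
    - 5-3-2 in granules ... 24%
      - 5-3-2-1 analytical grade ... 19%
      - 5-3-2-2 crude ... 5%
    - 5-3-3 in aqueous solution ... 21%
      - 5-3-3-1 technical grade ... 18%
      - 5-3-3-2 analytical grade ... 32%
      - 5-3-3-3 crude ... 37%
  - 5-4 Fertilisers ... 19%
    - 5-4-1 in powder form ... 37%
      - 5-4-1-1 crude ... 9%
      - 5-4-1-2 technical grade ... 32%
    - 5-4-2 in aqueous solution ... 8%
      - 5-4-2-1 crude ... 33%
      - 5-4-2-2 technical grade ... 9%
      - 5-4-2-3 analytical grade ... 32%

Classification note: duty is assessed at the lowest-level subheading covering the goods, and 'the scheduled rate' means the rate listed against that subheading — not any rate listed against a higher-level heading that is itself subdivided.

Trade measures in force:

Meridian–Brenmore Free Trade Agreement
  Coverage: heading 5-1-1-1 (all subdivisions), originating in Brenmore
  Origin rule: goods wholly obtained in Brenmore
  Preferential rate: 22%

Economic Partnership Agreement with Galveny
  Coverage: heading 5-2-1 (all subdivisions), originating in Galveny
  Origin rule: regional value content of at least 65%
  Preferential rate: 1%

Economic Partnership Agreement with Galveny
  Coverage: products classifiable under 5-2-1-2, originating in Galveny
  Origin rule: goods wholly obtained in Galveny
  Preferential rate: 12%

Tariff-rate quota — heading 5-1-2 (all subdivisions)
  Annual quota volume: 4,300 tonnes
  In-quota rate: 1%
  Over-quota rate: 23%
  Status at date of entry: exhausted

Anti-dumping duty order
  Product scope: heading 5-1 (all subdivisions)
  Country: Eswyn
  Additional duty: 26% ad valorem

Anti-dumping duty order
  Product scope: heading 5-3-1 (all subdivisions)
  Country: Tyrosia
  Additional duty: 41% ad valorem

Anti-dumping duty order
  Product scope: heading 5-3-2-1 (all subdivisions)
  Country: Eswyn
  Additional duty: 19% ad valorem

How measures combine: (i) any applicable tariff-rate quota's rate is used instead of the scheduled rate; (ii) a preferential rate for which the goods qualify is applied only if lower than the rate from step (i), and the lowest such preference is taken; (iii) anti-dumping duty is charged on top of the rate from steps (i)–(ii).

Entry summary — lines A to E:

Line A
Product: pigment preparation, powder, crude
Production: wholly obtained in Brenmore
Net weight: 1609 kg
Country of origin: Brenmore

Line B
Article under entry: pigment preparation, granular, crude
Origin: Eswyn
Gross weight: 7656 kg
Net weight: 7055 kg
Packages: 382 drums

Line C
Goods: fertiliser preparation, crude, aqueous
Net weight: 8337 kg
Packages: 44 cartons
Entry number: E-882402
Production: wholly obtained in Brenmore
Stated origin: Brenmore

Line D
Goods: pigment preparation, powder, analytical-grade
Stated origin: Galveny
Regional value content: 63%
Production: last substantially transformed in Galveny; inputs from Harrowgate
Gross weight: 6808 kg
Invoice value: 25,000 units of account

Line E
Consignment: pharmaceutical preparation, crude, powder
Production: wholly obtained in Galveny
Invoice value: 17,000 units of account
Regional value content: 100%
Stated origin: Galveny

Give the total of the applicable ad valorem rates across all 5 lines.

110%

Line A: pigment → 5-1; powder → 5-1-1; crude → 5-1-1-1. Scheduled 6%. Brenmore agreement on 5-1-1-1: wholly obtained → 22% available; preference 22% not lower than 6% → no reduction. → 6%.
Line B: pigment → 5-1; granular → 5-1-2; crude → 5-1-2-1. Scheduled 33%. quota on 5-1-2 exhausted → over-quota 23%; anti-dumping (Eswyn, 5-1): +26%; total 23% + 26% = 49%. → 49%.
Line C: fertiliser → 5-4; aqueous → 5-4-2; crude → 5-4-2-1. Scheduled 33%. Brenmore agreement on 5-1-1-1: 5-4-2-1 not covered. → 33%.
Line D: pigment → 5-1; powder → 5-1-1; analytical-grade → 5-1-1-2. Scheduled 21%. Galveny agreement on 5-2-1: 5-1-1-2 not covered; Galveny agreement on 5-2-1-2: 5-1-1-2 not covered. → 21%.
Line E: pharmaceutical → 5-2; powder → 5-2-1; crude → 5-2-1-3. Scheduled 20%. Galveny agreement on 5-2-1: RVC ≥ 65% → 1% available; Galveny agreement on 5-2-1-2: 5-2-1-3 not covered; preferential 1%. → 1%.
Sum: 6% + 49% + 33% + 21% + 1% = 110%.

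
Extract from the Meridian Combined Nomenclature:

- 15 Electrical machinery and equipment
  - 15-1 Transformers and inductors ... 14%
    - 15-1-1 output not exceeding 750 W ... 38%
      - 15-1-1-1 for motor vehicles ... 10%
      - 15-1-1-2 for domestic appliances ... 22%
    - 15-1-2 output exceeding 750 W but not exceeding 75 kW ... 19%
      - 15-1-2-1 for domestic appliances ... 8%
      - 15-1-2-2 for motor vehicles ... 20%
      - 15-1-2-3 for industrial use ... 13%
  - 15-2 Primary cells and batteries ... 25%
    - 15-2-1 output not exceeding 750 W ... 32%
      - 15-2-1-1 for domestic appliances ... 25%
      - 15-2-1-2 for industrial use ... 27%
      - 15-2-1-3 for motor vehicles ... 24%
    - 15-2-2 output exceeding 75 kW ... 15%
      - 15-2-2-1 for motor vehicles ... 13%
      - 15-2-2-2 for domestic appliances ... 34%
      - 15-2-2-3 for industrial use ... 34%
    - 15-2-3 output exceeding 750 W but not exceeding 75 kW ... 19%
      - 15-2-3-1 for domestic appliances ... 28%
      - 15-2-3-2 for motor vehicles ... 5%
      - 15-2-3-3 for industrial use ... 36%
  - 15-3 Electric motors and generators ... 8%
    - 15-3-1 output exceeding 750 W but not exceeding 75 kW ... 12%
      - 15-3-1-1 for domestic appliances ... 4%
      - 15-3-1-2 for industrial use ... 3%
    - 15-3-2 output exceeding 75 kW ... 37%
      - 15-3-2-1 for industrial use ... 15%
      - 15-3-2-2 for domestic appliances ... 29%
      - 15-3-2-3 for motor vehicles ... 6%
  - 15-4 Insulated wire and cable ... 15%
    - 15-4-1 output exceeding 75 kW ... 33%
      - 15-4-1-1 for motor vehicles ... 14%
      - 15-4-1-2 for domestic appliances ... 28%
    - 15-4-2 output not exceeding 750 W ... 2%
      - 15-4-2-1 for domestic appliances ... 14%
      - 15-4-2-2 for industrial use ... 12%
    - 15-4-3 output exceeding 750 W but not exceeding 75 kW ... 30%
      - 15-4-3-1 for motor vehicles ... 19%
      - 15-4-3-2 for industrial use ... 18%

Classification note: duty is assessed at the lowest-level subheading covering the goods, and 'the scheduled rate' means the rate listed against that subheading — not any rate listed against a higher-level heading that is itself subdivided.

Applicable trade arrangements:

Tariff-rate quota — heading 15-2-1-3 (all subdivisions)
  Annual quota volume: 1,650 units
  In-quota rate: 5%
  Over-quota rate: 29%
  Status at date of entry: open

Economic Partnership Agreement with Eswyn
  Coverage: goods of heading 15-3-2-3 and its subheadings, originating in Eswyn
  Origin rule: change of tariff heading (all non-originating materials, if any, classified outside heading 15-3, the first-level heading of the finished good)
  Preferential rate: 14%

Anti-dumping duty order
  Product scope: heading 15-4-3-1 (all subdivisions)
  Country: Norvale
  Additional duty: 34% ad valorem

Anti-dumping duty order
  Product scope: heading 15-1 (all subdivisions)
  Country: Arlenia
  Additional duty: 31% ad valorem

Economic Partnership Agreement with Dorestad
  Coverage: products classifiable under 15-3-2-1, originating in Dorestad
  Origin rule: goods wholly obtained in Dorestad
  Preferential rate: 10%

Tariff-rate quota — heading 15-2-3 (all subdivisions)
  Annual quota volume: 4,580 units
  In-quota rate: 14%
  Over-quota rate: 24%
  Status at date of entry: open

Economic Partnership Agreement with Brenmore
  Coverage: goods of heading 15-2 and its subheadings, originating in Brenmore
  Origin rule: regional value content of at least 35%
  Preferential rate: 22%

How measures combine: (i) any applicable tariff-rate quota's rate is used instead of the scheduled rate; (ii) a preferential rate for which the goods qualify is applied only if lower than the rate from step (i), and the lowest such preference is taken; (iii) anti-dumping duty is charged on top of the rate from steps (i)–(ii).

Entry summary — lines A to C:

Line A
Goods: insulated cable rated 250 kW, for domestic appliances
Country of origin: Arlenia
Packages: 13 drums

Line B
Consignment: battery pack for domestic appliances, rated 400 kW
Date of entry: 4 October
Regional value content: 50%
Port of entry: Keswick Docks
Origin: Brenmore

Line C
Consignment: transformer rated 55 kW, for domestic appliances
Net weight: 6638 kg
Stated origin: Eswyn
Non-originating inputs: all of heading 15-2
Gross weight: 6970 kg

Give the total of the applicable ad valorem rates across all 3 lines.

58%

Line A: insulated cable → 15-4; rated 250 kW → 15-4-1; for domestic appliances → 15-4-1-2. Scheduled 28%. No special measure applies. → 28%.
Line B: battery pack → 15-2; rated 400 kW → 15-2-2; for domestic appliances → 15-2-2-2. Scheduled 34%. Brenmore agreement on 15-2: RVC ≥ 35% → 22% available; preferential 22%. → 22%.
Line C: transformer → 15-1; rated 55 kW → 15-1-2; for domestic appliances → 15-1-2-1. Scheduled 8%. Eswyn agreement on 15-3-2-3: 15-1-2-1 not covered. → 8%.
Sum: 28% + 22% + 8% = 58%.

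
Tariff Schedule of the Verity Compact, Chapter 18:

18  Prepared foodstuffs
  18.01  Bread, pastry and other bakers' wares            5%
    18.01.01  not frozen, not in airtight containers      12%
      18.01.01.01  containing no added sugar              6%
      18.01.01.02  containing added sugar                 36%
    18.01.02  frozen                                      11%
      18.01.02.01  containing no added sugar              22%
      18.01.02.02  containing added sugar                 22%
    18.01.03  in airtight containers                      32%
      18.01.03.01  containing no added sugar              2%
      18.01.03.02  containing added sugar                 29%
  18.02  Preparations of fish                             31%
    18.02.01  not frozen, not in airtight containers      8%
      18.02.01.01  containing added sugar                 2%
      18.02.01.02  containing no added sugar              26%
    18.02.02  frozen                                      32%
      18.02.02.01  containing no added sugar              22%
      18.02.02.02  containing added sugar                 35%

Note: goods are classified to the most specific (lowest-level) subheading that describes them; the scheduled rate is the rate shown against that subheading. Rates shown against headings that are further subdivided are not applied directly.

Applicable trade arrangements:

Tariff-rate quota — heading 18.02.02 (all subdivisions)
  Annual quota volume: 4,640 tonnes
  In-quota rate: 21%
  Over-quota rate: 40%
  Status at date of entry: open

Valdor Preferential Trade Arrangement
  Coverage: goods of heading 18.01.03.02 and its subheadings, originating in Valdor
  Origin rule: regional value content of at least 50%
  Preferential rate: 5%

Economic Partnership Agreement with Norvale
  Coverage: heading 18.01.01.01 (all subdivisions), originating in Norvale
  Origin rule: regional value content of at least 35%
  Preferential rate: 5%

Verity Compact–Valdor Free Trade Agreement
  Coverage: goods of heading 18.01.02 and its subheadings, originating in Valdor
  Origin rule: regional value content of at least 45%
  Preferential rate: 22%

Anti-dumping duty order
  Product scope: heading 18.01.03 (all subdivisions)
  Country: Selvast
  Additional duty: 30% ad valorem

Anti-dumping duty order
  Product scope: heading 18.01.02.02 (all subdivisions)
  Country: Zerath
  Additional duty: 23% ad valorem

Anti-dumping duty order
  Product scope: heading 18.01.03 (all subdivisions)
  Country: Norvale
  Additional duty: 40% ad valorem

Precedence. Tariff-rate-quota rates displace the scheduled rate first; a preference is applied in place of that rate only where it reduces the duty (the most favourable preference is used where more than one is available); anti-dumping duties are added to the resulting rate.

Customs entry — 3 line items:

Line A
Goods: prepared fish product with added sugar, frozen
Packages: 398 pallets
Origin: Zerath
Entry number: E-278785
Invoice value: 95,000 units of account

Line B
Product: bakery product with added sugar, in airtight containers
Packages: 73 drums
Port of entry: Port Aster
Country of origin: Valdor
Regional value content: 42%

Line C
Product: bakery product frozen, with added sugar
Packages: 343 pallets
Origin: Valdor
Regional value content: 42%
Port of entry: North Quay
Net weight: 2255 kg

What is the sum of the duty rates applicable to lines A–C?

Line A: prepared fish product → 18.02; frozen → 18.02.02; with added sugar → 18.02.02.02. Scheduled 35%. quota on 18.02.02 open → in-quota 21%. → 21%.
Line B: bakery product → 18.01; in airtight containers → 18.01.03; with added sugar → 18.01.03.02. Scheduled 29%. Valdor agreement on 18.01.03.02: RVC < 50%; Valdor agreement on 18.01.02: 18.01.03.02 not covered. → 29%.
Line C: bakery product → 18.01; frozen → 18.01.02; with added sugar → 18.01.02.02. Scheduled 22%. Valdor agreement on 18.01.03.02: 18.01.02.02 not covered; Valdor agreement on 18.01.02: RVC < 45%. → 22%.
Sum: 21% + 29% + 22% = 72%.

72%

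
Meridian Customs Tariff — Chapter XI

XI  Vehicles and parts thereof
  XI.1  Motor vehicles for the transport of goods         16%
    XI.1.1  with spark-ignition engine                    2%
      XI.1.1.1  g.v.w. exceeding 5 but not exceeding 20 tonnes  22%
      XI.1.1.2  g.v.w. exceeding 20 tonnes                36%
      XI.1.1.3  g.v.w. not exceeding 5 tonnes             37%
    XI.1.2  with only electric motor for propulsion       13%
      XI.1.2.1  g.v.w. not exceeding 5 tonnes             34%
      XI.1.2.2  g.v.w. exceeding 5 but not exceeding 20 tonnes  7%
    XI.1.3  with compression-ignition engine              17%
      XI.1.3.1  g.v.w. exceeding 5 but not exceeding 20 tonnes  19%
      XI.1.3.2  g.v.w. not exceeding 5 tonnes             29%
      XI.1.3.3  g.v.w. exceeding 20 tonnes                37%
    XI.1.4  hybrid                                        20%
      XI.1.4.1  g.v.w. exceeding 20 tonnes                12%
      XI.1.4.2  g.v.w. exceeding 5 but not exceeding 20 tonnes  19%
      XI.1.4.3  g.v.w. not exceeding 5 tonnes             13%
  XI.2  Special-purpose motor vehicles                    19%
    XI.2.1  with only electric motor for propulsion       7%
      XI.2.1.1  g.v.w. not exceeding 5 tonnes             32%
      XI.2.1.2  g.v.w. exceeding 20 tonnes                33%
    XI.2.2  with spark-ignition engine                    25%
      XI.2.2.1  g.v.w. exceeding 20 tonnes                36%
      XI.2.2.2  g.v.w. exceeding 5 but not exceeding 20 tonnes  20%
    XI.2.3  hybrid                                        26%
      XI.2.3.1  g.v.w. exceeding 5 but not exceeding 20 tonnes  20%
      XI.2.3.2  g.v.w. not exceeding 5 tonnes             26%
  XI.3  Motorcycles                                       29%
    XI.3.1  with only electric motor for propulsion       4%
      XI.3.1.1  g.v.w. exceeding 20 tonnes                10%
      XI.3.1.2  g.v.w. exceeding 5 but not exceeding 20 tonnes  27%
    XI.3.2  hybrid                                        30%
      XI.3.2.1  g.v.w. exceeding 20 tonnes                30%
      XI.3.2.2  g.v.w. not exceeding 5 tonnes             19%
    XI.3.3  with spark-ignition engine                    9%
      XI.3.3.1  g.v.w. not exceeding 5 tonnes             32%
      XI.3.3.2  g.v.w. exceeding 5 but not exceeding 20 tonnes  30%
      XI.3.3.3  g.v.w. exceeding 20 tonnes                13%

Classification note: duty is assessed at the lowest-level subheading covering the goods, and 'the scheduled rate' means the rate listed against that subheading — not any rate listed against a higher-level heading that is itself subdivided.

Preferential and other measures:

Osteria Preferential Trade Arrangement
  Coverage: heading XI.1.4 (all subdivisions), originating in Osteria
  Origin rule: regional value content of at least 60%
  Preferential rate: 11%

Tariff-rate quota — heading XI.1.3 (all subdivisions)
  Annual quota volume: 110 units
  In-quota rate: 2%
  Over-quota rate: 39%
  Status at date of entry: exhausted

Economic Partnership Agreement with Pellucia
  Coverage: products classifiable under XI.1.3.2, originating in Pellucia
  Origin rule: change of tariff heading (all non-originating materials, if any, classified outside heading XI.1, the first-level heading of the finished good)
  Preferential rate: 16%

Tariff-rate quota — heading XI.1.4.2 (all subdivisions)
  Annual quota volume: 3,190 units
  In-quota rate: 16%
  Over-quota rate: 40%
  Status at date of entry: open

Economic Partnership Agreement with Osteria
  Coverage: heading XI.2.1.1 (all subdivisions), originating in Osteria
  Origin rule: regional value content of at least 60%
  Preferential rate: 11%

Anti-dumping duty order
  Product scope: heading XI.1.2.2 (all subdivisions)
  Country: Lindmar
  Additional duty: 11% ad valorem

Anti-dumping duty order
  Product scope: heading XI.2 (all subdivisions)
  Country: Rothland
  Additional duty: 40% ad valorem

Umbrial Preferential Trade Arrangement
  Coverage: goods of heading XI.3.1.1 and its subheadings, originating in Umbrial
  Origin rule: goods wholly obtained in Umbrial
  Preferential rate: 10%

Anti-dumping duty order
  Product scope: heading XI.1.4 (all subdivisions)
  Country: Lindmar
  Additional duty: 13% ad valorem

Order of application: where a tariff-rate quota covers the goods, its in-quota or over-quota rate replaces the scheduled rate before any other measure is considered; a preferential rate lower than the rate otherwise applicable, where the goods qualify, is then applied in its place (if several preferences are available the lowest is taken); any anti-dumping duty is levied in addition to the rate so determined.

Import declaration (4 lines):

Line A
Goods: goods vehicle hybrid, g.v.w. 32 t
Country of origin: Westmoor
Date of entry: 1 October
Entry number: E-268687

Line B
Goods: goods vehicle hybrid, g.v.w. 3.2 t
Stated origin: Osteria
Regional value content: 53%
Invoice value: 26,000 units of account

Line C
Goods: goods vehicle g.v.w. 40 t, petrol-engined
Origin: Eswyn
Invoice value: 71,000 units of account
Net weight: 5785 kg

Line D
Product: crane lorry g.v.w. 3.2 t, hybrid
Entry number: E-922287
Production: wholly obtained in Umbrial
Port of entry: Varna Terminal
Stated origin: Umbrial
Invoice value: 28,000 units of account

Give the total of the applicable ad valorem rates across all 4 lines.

Line A: goods vehicle → XI.1; hybrid → XI.1.4; g.v.w. 32 t → XI.1.4.1. Scheduled 12%. No special measure applies. → 12%.
Line B: goods vehicle → XI.1; hybrid → XI.1.4; g.v.w. 3.2 t → XI.1.4.3. Scheduled 13%. Osteria agreement on XI.1.4: RVC < 60%; Osteria agreement on XI.2.1.1: XI.1.4.3 not covered. → 13%.
Line C: goods vehicle → XI.1; petrol-engined → XI.1.1; g.v.w. 40 t → XI.1.1.2. Scheduled 36%. No special measure applies. → 36%.
Line D: crane lorry → XI.2; hybrid → XI.2.3; g.v.w. 3.2 t → XI.2.3.2. Scheduled 26%. Umbrial agreement on XI.3.1.1: XI.2.3.2 not covered. → 26%.
Sum: 12% + 13% + 36% + 26% = 87%.

87%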